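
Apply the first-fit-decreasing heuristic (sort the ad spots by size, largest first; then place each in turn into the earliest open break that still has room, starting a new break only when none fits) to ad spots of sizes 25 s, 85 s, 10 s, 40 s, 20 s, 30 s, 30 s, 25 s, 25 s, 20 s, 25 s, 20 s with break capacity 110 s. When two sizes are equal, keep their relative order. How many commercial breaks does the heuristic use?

Sorted descending: 85, 40, 30, 30, 25, 25, 25, 25, 20, 20, 20, 10.
  85 → break 1 (new)  [load 85/110]
  40 → break 2 (new)  [load 40/110]
  30 → break 2  [load 70/110]
  30 → break 2  [load 100/110]
  25 → break 1  [load 110/110]
  25 → break 3 (new)  [load 25/110]
  25 → break 3  [load 50/110]
  25 → break 3  [load 75/110]
  20 → break 3  [load 95/110]
  20 → break 4 (new)  [load 20/110]
  20 → break 4  [load 40/110]
  10 → break 2  [load 110/110]
4 commercial breaks opened.

4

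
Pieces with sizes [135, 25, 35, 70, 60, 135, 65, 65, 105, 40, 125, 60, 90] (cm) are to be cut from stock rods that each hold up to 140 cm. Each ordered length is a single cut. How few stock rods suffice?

8

Total = 135 + 135 + 125 + 105 + 90 + 70 + 65 + 65 + 60 + 60 + 40 + 35 + 25 = 1010 cm.
Lower bound: ⌈1010/140⌉ = 8 stock rods.
A packing using 8 stock rods:
  stock rod 1: 135 = 135
  stock rod 2: 135 = 135
  stock rod 3: 125 = 125
  stock rod 4: 105 + 35 = 140
  stock rod 5: 90 + 40 = 130
  stock rod 6: 70 + 65 = 135
  stock rod 7: 65 + 60 = 125
  stock rod 8: 60 + 25 = 85
This matches the lower bound, so 8 is optimal.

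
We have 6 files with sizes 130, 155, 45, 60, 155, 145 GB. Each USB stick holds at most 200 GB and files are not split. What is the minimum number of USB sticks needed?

Total = 155 + 155 + 145 + 130 + 60 + 45 = 690 GB.
Lower bound: ⌈690/200⌉ = 4 USB sticks.
A packing using 4 USB sticks:
  USB stick 1: 155 + 45 = 200
  USB stick 2: 155 = 155
  USB stick 3: 145 = 145
  USB stick 4: 130 + 60 = 190
This matches the lower bound, so 4 is optimal.

4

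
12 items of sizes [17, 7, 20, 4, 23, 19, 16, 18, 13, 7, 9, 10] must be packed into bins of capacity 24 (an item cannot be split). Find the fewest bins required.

8

Total = 23 + 20 + 19 + 18 + 17 + 16 + 13 + 10 + 9 + 7 + 7 + 4 = 163.
Lower bound: ⌈163/24⌉ = 7 bins.
A packing using 8 bins:
  bin 1: 23 = 23
  bin 2: 20 + 4 = 24
  bin 3: 19 = 19
  bin 4: 18 = 18
  bin 5: 17 + 7 = 24
  bin 6: 16 + 7 = 23
  bin 7: 13 + 10 = 23
  bin 8: 9 = 9
No arrangement into 7 bins stays within capacity, so 8 is optimal.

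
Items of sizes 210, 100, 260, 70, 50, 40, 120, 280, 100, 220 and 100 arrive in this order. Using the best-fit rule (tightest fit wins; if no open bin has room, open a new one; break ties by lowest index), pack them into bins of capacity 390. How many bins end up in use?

  210 → bin 1 (new)  [load 210/390]
  100 → bin 1  [load 310/390]
  260 → bin 2 (new)  [load 260/390]
  70 → bin 1  [load 380/390]
  50 → bin 2  [load 310/390]
  40 → bin 2  [load 350/390]
  120 → bin 3 (new)  [load 120/390]
  280 → bin 4 (new)  [load 280/390]
  100 → bin 4  [load 380/390]
  220 → bin 3  [load 340/390]
  100 → bin 5 (new)  [load 100/390]
5 bins opened.

5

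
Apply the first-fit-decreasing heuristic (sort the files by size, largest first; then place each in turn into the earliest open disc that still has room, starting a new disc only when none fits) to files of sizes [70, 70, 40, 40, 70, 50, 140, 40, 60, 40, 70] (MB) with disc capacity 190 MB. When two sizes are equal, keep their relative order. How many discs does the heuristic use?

4

Sorted descending: 140, 70, 70, 70, 70, 60, 50, 40, 40, 40, 40.
  140 → disc 1 (new)  [load 140/190]
  70 → disc 2 (new)  [load 70/190]
  70 → disc 2  [load 140/190]
  70 → disc 3 (new)  [load 70/190]
  70 → disc 3  [load 140/190]
  60 → disc 4 (new)  [load 60/190]
  50 → disc 1  [load 190/190]
  40 → disc 2  [load 180/190]
  40 → disc 3  [load 180/190]
  40 → disc 4  [load 100/190]
  40 → disc 4  [load 140/190]
4 discs opened.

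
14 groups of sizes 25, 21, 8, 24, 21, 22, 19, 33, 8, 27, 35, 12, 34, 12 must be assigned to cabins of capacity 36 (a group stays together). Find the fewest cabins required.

Total = 35 + 34 + 33 + 27 + 25 + 24 + 22 + 21 + 21 + 19 + 12 + 12 + 8 + 8 = 301.
Lower bound: ⌈301/36⌉ = 9 cabins.
Also, 10 groups each exceed 18, and no two of those can share a cabin, so at least 10 cabins are needed.
A packing using 10 cabins:
  cabin 1: 35 = 35
  cabin 2: 34 = 34
  cabin 3: 33 = 33
  cabin 4: 27 + 8 = 35
  cabin 5: 25 + 8 = 33
  cabin 6: 24 + 12 = 36
  cabin 7: 22 + 12 = 34
  cabin 8: 21 = 21
  cabin 9: 21 = 21
  cabin 10: 19 = 19
This matches the lower bound, so 10 is optimal.

10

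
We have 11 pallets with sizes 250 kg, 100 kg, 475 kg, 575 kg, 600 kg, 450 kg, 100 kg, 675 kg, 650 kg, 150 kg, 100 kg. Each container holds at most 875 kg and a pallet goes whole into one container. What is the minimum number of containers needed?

Total = 675 + 650 + 600 + 575 + 475 + 450 + 250 + 150 + 100 + 100 + 100 = 4125 kg.
Lower bound: ⌈4125/875⌉ = 5 containers.
Also, 6 pallets each exceed 875/2 kg, and no two of those can share a container, so at least 6 containers are needed.
A packing using 6 containers:
  container 1: 675 + 150 = 825
  container 2: 650 + 100 + 100 = 850
  container 3: 600 + 250 = 850
  container 4: 575 + 100 = 675
  container 5: 475 = 475
  container 6: 450 = 450
This matches the lower bound, so 6 is optimal.

6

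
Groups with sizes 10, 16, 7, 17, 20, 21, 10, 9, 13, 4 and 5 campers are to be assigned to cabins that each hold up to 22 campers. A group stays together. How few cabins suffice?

7

Total = 21 + 20 + 17 + 16 + 13 + 10 + 10 + 9 + 7 + 5 + 4 = 132 campers.
Lower bound: ⌈132/22⌉ = 6 cabins.
A packing using 7 cabins:
  cabin 1: 21 = 21
  cabin 2: 20 = 20
  cabin 3: 17 + 5 = 22
  cabin 4: 16 + 4 = 20
  cabin 5: 13 + 9 = 22
  cabin 6: 10 + 10 = 20
  cabin 7: 7 = 7
No arrangement into 6 cabins stays within capacity, so 7 is optimal.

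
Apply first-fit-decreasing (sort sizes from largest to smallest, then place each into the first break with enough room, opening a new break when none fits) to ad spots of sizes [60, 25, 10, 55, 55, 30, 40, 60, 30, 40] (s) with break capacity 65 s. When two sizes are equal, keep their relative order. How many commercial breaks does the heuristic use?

7

Sorted descending: 60, 60, 55, 55, 40, 40, 30, 30, 25, 10.
  60 → break 1 (new)  [load 60/65]
  60 → break 2 (new)  [load 60/65]
  55 → break 3 (new)  [load 55/65]
  55 → break 4 (new)  [load 55/65]
  40 → break 5 (new)  [load 40/65]
  40 → break 6 (new)  [load 40/65]
  30 → break 7 (new)  [load 30/65]
  30 → break 7  [load 60/65]
  25 → break 5  [load 65/65]
  10 → break 3  [load 65/65]
7 commercial breaks opened.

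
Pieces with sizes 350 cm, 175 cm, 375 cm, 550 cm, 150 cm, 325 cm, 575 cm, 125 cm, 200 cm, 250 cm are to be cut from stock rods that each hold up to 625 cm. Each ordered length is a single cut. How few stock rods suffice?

Total = 575 + 550 + 375 + 350 + 325 + 250 + 200 + 175 + 150 + 125 = 3075 cm.
Lower bound: ⌈3075/625⌉ = 5 stock rods.
A packing using 6 stock rods:
  stock rod 1: 575 = 575
  stock rod 2: 550 = 550
  stock rod 3: 375 + 250 = 625
  stock rod 4: 350 + 200 = 550
  stock rod 5: 325 + 175 + 125 = 625
  stock rod 6: 150 = 150
No arrangement into 5 stock rods stays within capacity, so 6 is optimal.

6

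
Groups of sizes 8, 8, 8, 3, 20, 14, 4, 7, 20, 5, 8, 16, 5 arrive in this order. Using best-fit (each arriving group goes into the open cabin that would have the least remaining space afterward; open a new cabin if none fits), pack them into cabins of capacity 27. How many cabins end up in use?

5

  8 → cabin 1 (new)  [load 8/27]
  8 → cabin 1  [load 16/27]
  8 → cabin 1  [load 24/27]
  3 → cabin 1  [load 27/27]
  20 → cabin 2 (new)  [load 20/27]
  14 → cabin 3 (new)  [load 14/27]
  4 → cabin 2  [load 24/27]
  7 → cabin 3  [load 21/27]
  20 → cabin 4 (new)  [load 20/27]
  5 → cabin 3  [load 26/27]
  8 → cabin 5 (new)  [load 8/27]
  16 → cabin 5  [load 24/27]
  5 → cabin 4  [load 25/27]
5 cabins opened.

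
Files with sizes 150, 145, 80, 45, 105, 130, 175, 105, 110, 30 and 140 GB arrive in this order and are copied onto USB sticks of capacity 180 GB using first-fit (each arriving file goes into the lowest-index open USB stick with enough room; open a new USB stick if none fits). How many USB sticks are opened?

9

  150 → USB stick 1 (new)  [load 150/180]
  145 → USB stick 2 (new)  [load 145/180]
  80 → USB stick 3 (new)  [load 80/180]
  45 → USB stick 3  [load 125/180]
  105 → USB stick 4 (new)  [load 105/180]
  130 → USB stick 5 (new)  [load 130/180]
  175 → USB stick 6 (new)  [load 175/180]
  105 → USB stick 7 (new)  [load 105/180]
  110 → USB stick 8 (new)  [load 110/180]
  30 → USB stick 1  [load 180/180]
  140 → USB stick 9 (new)  [load 140/180]
9 USB sticks opened.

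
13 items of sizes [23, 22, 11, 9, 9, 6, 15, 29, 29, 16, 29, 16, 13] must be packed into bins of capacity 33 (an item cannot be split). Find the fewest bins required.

8

Total = 29 + 29 + 29 + 23 + 22 + 16 + 16 + 15 + 13 + 11 + 9 + 9 + 6 = 227.
Lower bound: ⌈227/33⌉ = 7 bins.
A packing using 8 bins:
  bin 1: 29 = 29
  bin 2: 29 = 29
  bin 3: 29 = 29
  bin 4: 23 + 9 = 32
  bin 5: 22 + 11 = 33
  bin 6: 16 + 16 = 32
  bin 7: 15 + 13 = 28
  bin 8: 9 + 6 = 15
No arrangement into 7 bins stays within capacity, so 8 is optimal.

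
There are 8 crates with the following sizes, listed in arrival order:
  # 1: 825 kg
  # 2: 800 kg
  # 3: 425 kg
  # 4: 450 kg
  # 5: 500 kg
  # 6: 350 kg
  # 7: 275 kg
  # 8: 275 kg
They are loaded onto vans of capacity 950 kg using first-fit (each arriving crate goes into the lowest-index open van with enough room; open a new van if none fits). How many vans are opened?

5

  825 → van 1 (new)  [load 825/950]
  800 → van 2 (new)  [load 800/950]
  425 → van 3 (new)  [load 425/950]
  450 → van 3  [load 875/950]
  500 → van 4 (new)  [load 500/950]
  350 → van 4  [load 850/950]
  275 → van 5 (new)  [load 275/950]
  275 → van 5  [load 550/950]
5 vans opened.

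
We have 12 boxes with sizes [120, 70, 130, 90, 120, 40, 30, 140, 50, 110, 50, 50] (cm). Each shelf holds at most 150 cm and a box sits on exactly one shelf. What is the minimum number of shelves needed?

8

Total = 140 + 130 + 120 + 120 + 110 + 90 + 70 + 50 + 50 + 50 + 40 + 30 = 1000 cm.
Lower bound: ⌈1000/150⌉ = 7 shelves.
A packing using 8 shelves:
  shelf 1: 140 = 140
  shelf 2: 130 = 130
  shelf 3: 120 + 30 = 150
  shelf 4: 120 = 120
  shelf 5: 110 + 40 = 150
  shelf 6: 90 + 50 = 140
  shelf 7: 70 + 50 = 120
  shelf 8: 50 = 50
No arrangement into 7 shelves stays within capacity, so 8 is optimal.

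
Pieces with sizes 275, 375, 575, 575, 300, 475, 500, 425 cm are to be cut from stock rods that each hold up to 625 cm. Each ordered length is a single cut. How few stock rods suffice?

7

Total = 575 + 575 + 500 + 475 + 425 + 375 + 300 + 275 = 3500 cm.
Lower bound: ⌈3500/625⌉ = 6 stock rods.
A packing using 7 stock rods:
  stock rod 1: 575 = 575
  stock rod 2: 575 = 575
  stock rod 3: 500 = 500
  stock rod 4: 475 = 475
  stock rod 5: 425 = 425
  stock rod 6: 375 = 375
  stock rod 7: 300 + 275 = 575
No arrangement into 6 stock rods stays within capacity, so 7 is optimal.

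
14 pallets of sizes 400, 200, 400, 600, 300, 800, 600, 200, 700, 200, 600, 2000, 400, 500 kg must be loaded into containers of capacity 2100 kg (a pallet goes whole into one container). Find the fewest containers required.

4

Total = 2000 + 800 + 700 + 600 + 600 + 600 + 500 + 400 + 400 + 400 + 300 + 200 + 200 + 200 = 7900 kg.
Lower bound: ⌈7900/2100⌉ = 4 containers.
A packing using 4 containers:
  container 1: 2000 = 2000
  container 2: 800 + 700 + 600 = 2100
  container 3: 600 + 600 + 500 + 400 = 2100
  container 4: 400 + 400 + 300 + 200 + 200 + 200 = 1700
This matches the lower bound, so 4 is optimal.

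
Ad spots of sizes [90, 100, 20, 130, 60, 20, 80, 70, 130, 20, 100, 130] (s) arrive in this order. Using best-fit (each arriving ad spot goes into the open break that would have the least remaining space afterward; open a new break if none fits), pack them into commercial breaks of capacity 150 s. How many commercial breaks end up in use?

7

  90 → break 1 (new)  [load 90/150]
  100 → break 2 (new)  [load 100/150]
  20 → break 2  [load 120/150]
  130 → break 3 (new)  [load 130/150]
  60 → break 1  [load 150/150]
  20 → break 3  [load 150/150]
  80 → break 4 (new)  [load 80/150]
  70 → break 4  [load 150/150]
  130 → break 5 (new)  [load 130/150]
  20 → break 5  [load 150/150]
  100 → break 6 (new)  [load 100/150]
  130 → break 7 (new)  [load 130/150]
7 commercial breaks opened.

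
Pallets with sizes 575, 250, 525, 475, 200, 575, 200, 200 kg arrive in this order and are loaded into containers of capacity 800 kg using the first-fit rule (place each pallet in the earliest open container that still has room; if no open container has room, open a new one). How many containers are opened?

4

  575 → container 1 (new)  [load 575/800]
  250 → container 2 (new)  [load 250/800]
  525 → container 2  [load 775/800]
  475 → container 3 (new)  [load 475/800]
  200 → container 1  [load 775/800]
  575 → container 4 (new)  [load 575/800]
  200 → container 3  [load 675/800]
  200 → container 4  [load 775/800]
4 containers opened.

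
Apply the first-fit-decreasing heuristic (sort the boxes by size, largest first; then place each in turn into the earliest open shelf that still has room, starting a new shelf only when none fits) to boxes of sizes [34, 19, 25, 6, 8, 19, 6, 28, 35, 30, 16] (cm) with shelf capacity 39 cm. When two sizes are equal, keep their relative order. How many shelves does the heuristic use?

7

Sorted descending: 35, 34, 30, 28, 25, 19, 19, 16, 8, 6, 6.
  35 → shelf 1 (new)  [load 35/39]
  34 → shelf 2 (new)  [load 34/39]
  30 → shelf 3 (new)  [load 30/39]
  28 → shelf 4 (new)  [load 28/39]
  25 → shelf 5 (new)  [load 25/39]
  19 → shelf 6 (new)  [load 19/39]
  19 → shelf 6  [load 38/39]
  16 → shelf 7 (new)  [load 16/39]
  8 → shelf 3  [load 38/39]
  6 → shelf 4  [load 34/39]
  6 → shelf 5  [load 31/39]
7 shelves opened.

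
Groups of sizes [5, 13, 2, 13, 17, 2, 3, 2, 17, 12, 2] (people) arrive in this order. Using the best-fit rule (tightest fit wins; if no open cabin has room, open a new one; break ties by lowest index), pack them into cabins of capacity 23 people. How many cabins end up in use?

5

  5 → cabin 1 (new)  [load 5/23]
  13 → cabin 1  [load 18/23]
  2 → cabin 1  [load 20/23]
  13 → cabin 2 (new)  [load 13/23]
  17 → cabin 3 (new)  [load 17/23]
  2 → cabin 1  [load 22/23]
  3 → cabin 3  [load 20/23]
  2 → cabin 3  [load 22/23]
  17 → cabin 4 (new)  [load 17/23]
  12 → cabin 5 (new)  [load 12/23]
  2 → cabin 4  [load 19/23]
5 cabins opened.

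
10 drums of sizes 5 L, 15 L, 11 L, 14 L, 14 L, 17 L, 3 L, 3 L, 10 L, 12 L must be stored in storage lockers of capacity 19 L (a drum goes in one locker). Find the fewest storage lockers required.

7

Total = 17 + 15 + 14 + 14 + 12 + 11 + 10 + 5 + 3 + 3 = 104 L.
Lower bound: ⌈104/19⌉ = 6 storage lockers.
Also, 7 drums each exceed 19/2 L, and no two of those can share a locker, so at least 7 storage lockers are needed.
A packing using 7 storage lockers:
  locker 1: 17 = 17
  locker 2: 15 + 3 = 18
  locker 3: 14 + 5 = 19
  locker 4: 14 + 3 = 17
  locker 5: 12 = 12
  locker 6: 11 = 11
  locker 7: 10 = 10
This matches the lower bound, so 7 is optimal.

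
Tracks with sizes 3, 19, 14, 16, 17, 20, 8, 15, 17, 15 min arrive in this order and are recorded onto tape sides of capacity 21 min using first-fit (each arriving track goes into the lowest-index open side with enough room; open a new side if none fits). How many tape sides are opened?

9

  3 → side 1 (new)  [load 3/21]
  19 → side 2 (new)  [load 19/21]
  14 → side 1  [load 17/21]
  16 → side 3 (new)  [load 16/21]
  17 → side 4 (new)  [load 17/21]
  20 → side 5 (new)  [load 20/21]
  8 → side 6 (new)  [load 8/21]
  15 → side 7 (new)  [load 15/21]
  17 → side 8 (new)  [load 17/21]
  15 → side 9 (new)  [load 15/21]
9 tape sides opened.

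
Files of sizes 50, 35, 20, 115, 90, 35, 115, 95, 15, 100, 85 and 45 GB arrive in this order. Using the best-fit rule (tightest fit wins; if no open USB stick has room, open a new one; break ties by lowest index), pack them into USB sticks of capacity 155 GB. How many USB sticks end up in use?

7

  50 → USB stick 1 (new)  [load 50/155]
  35 → USB stick 1  [load 85/155]
  20 → USB stick 1  [load 105/155]
  115 → USB stick 2 (new)  [load 115/155]
  90 → USB stick 3 (new)  [load 90/155]
  35 → USB stick 2  [load 150/155]
  115 → USB stick 4 (new)  [load 115/155]
  95 → USB stick 5 (new)  [load 95/155]
  15 → USB stick 4  [load 130/155]
  100 → USB stick 6 (new)  [load 100/155]
  85 → USB stick 7 (new)  [load 85/155]
  45 → USB stick 1  [load 150/155]
7 USB sticks opened.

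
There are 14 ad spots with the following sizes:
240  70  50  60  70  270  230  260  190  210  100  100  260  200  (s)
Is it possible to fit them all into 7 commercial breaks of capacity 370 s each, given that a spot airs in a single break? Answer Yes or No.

Total = 2310 s; ⌈2310/370⌉ = 7.
8 ad spots each exceed half the capacity and cannot share a break, forcing at least 8 commercial breaks.
At least 8 commercial breaks are required, but only 7 are allowed.

No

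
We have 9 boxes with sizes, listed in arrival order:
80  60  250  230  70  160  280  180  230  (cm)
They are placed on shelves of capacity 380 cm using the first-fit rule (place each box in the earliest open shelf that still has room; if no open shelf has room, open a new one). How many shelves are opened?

  80 → shelf 1 (new)  [load 80/380]
  60 → shelf 1  [load 140/380]
  250 → shelf 2 (new)  [load 250/380]
  230 → shelf 1  [load 370/380]
  70 → shelf 2  [load 320/380]
  160 → shelf 3 (new)  [load 160/380]
  280 → shelf 4 (new)  [load 280/380]
  180 → shelf 3  [load 340/380]
  230 → shelf 5 (new)  [load 230/380]
5 shelves opened.

5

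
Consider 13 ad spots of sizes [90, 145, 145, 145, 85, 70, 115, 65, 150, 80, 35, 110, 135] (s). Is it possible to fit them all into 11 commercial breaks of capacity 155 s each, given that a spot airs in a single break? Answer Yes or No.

A valid assignment using 10 commercial breaks:
  break 1: 150 = 150
  break 2: 145 = 145
  break 3: 145 = 145
  break 4: 145 = 145
  break 5: 135 = 135
  break 6: 115 + 35 = 150
  break 7: 110 = 110
  break 8: 90 + 65 = 155
  break 9: 85 + 70 = 155
  break 10: 80 = 80
That uses only 10 ≤ 11, so 11 commercial breaks are enough.

Yes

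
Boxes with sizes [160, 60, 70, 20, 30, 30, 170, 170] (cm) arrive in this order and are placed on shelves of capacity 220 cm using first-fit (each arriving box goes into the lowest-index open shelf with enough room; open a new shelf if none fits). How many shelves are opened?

  160 → shelf 1 (new)  [load 160/220]
  60 → shelf 1  [load 220/220]
  70 → shelf 2 (new)  [load 70/220]
  20 → shelf 2  [load 90/220]
  30 → shelf 2  [load 120/220]
  30 → shelf 2  [load 150/220]
  170 → shelf 3 (new)  [load 170/220]
  170 → shelf 4 (new)  [load 170/220]
4 shelves opened.

4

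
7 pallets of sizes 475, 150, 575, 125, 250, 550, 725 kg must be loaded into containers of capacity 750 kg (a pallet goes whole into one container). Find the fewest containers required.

4

Total = 725 + 575 + 550 + 475 + 250 + 150 + 125 = 2850 kg.
Lower bound: ⌈2850/750⌉ = 4 containers.
A packing using 4 containers:
  container 1: 725 = 725
  container 2: 575 + 150 = 725
  container 3: 550 + 125 = 675
  container 4: 475 + 250 = 725
This matches the lower bound, so 4 is optimal.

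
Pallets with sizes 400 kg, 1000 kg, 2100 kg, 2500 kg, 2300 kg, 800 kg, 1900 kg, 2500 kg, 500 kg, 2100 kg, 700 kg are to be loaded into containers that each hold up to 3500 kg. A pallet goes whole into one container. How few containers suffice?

Total = 2500 + 2500 + 2300 + 2100 + 2100 + 1900 + 1000 + 800 + 700 + 500 + 400 = 16800 kg.
Lower bound: ⌈16800/3500⌉ = 5 containers.
Also, 6 pallets each exceed 1750 kg, and no two of those can share a container, so at least 6 containers are needed.
A packing using 6 containers:
  container 1: 2500 + 1000 = 3500
  container 2: 2500 + 800 = 3300
  container 3: 2300 + 700 + 500 = 3500
  container 4: 2100 + 400 = 2500
  container 5: 2100 = 2100
  container 6: 1900 = 1900
This matches the lower bound, so 6 is optimal.

6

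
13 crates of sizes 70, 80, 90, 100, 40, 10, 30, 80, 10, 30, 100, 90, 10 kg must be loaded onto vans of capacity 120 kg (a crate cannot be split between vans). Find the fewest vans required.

Total = 100 + 100 + 90 + 90 + 80 + 80 + 70 + 40 + 30 + 30 + 10 + 10 + 10 = 740 kg.
Lower bound: ⌈740/120⌉ = 7 vans.
A packing using 7 vans:
  van 1: 100 + 10 + 10 = 120
  van 2: 100 + 10 = 110
  van 3: 90 + 30 = 120
  van 4: 90 + 30 = 120
  van 5: 80 + 40 = 120
  van 6: 80 = 80
  van 7: 70 = 70
This matches the lower bound, so 7 is optimal.

7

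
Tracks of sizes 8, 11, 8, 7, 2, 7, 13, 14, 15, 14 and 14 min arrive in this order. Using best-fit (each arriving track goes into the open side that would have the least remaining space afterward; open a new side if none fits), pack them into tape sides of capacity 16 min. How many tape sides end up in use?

  8 → side 1 (new)  [load 8/16]
  11 → side 2 (new)  [load 11/16]
  8 → side 1  [load 16/16]
  7 → side 3 (new)  [load 7/16]
  2 → side 2  [load 13/16]
  7 → side 3  [load 14/16]
  13 → side 4 (new)  [load 13/16]
  14 → side 5 (new)  [load 14/16]
  15 → side 6 (new)  [load 15/16]
  14 → side 7 (new)  [load 14/16]
  14 → side 8 (new)  [load 14/16]
8 tape sides opened.

8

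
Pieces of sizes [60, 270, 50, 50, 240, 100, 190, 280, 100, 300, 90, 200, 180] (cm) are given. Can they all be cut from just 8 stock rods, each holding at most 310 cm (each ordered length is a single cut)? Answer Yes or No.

Yes

A valid assignment using 8 stock rods:
  stock rod 1: 300 = 300
  stock rod 2: 280 = 280
  stock rod 3: 270 = 270
  stock rod 4: 240 + 60 = 300
  stock rod 5: 200 + 100 = 300
  stock rod 6: 190 + 100 = 290
  stock rod 7: 180 + 90 = 270
  stock rod 8: 50 + 50 = 100
Every load is within 310 cm, so 8 stock rods suffice.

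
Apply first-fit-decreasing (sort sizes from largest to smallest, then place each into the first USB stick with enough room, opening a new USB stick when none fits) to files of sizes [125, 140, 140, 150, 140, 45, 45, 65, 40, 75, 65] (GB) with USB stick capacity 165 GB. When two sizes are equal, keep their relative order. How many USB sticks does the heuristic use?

7

Sorted descending: 150, 140, 140, 140, 125, 75, 65, 65, 45, 45, 40.
  150 → USB stick 1 (new)  [load 150/165]
  140 → USB stick 2 (new)  [load 140/165]
  140 → USB stick 3 (new)  [load 140/165]
  140 → USB stick 4 (new)  [load 140/165]
  125 → USB stick 5 (new)  [load 125/165]
  75 → USB stick 6 (new)  [load 75/165]
  65 → USB stick 6  [load 140/165]
  65 → USB stick 7 (new)  [load 65/165]
  45 → USB stick 7  [load 110/165]
  45 → USB stick 7  [load 155/165]
  40 → USB stick 5  [load 165/165]
7 USB sticks opened.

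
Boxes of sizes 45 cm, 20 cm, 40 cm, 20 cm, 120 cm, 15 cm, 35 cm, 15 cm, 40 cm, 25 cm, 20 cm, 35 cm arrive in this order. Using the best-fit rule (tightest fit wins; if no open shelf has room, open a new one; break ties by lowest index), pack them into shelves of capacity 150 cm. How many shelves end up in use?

4

  45 → shelf 1 (new)  [load 45/150]
  20 → shelf 1  [load 65/150]
  40 → shelf 1  [load 105/150]
  20 → shelf 1  [load 125/150]
  120 → shelf 2 (new)  [load 120/150]
  15 → shelf 1  [load 140/150]
  35 → shelf 3 (new)  [load 35/150]
  15 → shelf 2  [load 135/150]
  40 → shelf 3  [load 75/150]
  25 → shelf 3  [load 100/150]
  20 → shelf 3  [load 120/150]
  35 → shelf 4 (new)  [load 35/150]
4 shelves opened.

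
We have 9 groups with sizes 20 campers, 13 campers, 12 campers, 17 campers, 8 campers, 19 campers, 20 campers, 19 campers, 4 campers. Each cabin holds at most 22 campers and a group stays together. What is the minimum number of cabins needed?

7

Total = 20 + 20 + 19 + 19 + 17 + 13 + 12 + 8 + 4 = 132 campers.
Lower bound: ⌈132/22⌉ = 6 cabins.
Also, 7 groups each exceed 11 campers, and no two of those can share a cabin, so at least 7 cabins are needed.
A packing using 7 cabins:
  cabin 1: 20 = 20
  cabin 2: 20 = 20
  cabin 3: 19 = 19
  cabin 4: 19 = 19
  cabin 5: 17 + 4 = 21
  cabin 6: 13 + 8 = 21
  cabin 7: 12 = 12
This matches the lower bound, so 7 is optimal.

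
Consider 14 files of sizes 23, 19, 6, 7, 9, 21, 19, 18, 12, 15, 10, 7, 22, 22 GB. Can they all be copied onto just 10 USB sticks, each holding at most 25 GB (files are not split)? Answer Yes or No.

A valid assignment using 10 USB sticks:
  USB stick 1: 23 = 23
  USB stick 2: 22 = 22
  USB stick 3: 22 = 22
  USB stick 4: 21 = 21
  USB stick 5: 19 + 6 = 25
  USB stick 6: 19 = 19
  USB stick 7: 18 + 7 = 25
  USB stick 8: 15 + 10 = 25
  USB stick 9: 12 + 9 = 21
  USB stick 10: 7 = 7
Every load is within 25 GB, so 10 USB sticks suffice.

Yes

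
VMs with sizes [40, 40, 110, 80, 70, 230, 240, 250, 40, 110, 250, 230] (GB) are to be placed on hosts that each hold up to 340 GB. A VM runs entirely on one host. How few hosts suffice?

6

Total = 250 + 250 + 240 + 230 + 230 + 110 + 110 + 80 + 70 + 40 + 40 + 40 = 1690 GB.
Lower bound: ⌈1690/340⌉ = 5 hosts.
A packing using 6 hosts:
  host 1: 250 + 80 = 330
  host 2: 250 + 70 = 320
  host 3: 240 + 40 + 40 = 320
  host 4: 230 + 110 = 340
  host 5: 230 + 110 = 340
  host 6: 40 = 40
No arrangement into 5 hosts stays within capacity, so 6 is optimal.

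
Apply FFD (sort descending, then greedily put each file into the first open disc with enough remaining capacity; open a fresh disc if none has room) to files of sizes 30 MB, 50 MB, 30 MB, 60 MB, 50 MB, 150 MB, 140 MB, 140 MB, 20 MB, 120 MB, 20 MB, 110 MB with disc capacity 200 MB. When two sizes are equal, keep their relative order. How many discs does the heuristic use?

Sorted descending: 150, 140, 140, 120, 110, 60, 50, 50, 30, 30, 20, 20.
  150 → disc 1 (new)  [load 150/200]
  140 → disc 2 (new)  [load 140/200]
  140 → disc 3 (new)  [load 140/200]
  120 → disc 4 (new)  [load 120/200]
  110 → disc 5 (new)  [load 110/200]
  60 → disc 2  [load 200/200]
  50 → disc 1  [load 200/200]
  50 → disc 3  [load 190/200]
  30 → disc 4  [load 150/200]
  30 → disc 4  [load 180/200]
  20 → disc 4  [load 200/200]
  20 → disc 5  [load 130/200]
5 discs opened.

5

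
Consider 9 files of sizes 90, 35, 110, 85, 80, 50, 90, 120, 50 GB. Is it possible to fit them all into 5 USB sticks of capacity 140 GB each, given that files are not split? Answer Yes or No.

No

Total = 710 GB; ⌈710/140⌉ = 6.
At least 6 USB sticks are required, but only 5 are allowed.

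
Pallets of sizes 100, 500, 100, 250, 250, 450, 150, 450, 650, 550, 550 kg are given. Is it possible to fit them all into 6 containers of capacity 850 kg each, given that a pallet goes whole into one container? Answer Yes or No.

Yes

A valid assignment using 6 containers:
  container 1: 650 + 150 = 800
  container 2: 550 + 250 = 800
  container 3: 550 + 250 = 800
  container 4: 500 + 100 + 100 = 700
  container 5: 450 = 450
  container 6: 450 = 450
Every load is within 850 kg, so 6 containers suffice.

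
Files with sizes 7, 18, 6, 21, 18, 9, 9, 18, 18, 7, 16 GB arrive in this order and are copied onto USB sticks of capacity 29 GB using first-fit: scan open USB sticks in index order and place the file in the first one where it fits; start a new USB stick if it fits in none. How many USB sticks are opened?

  7 → USB stick 1 (new)  [load 7/29]
  18 → USB stick 1  [load 25/29]
  6 → USB stick 2 (new)  [load 6/29]
  21 → USB stick 2  [load 27/29]
  18 → USB stick 3 (new)  [load 18/29]
  9 → USB stick 3  [load 27/29]
  9 → USB stick 4 (new)  [load 9/29]
  18 → USB stick 4  [load 27/29]
  18 → USB stick 5 (new)  [load 18/29]
  7 → USB stick 5  [load 25/29]
  16 → USB stick 6 (new)  [load 16/29]
6 USB sticks opened.

6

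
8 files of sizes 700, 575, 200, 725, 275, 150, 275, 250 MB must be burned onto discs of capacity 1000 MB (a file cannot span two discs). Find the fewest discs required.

Total = 725 + 700 + 575 + 275 + 275 + 250 + 200 + 150 = 3150 MB.
Lower bound: ⌈3150/1000⌉ = 4 discs.
A packing using 4 discs:
  disc 1: 725 + 275 = 1000
  disc 2: 700 + 275 = 975
  disc 3: 575 + 250 + 150 = 975
  disc 4: 200 = 200
This matches the lower bound, so 4 is optimal.

4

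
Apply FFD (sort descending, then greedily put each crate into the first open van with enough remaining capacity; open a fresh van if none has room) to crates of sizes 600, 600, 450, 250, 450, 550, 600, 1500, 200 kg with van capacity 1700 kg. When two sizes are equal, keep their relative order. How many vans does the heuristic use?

4

Sorted descending: 1500, 600, 600, 600, 550, 450, 450, 250, 200.
  1500 → van 1 (new)  [load 1500/1700]
  600 → van 2 (new)  [load 600/1700]
  600 → van 2  [load 1200/1700]
  600 → van 3 (new)  [load 600/1700]
  550 → van 3  [load 1150/1700]
  450 → van 2  [load 1650/1700]
  450 → van 3  [load 1600/1700]
  250 → van 4 (new)  [load 250/1700]
  200 → van 1  [load 1700/1700]
4 vans opened.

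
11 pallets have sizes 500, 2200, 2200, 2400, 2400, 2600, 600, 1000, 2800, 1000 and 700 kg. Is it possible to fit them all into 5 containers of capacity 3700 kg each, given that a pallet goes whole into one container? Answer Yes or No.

Total = 18400 kg; ⌈18400/3700⌉ = 5.
6 pallets each exceed half the capacity and cannot share a container, forcing at least 6 containers.
At least 6 containers are required, but only 5 are allowed.

No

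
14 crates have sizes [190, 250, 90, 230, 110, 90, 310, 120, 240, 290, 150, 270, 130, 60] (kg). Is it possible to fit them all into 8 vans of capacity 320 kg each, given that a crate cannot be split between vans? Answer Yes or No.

Total = 2530 kg; ⌈2530/320⌉ = 8.
The bound of 8 does not rule out 8, but exhaustive search shows no assignment into 8 vans of capacity 320 kg exists — the minimum is 9.

No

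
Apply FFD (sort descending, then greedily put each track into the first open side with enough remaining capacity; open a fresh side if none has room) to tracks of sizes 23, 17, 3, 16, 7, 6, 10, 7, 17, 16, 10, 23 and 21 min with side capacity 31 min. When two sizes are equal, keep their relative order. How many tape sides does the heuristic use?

Sorted descending: 23, 23, 21, 17, 17, 16, 16, 10, 10, 7, 7, 6, 3.
  23 → side 1 (new)  [load 23/31]
  23 → side 2 (new)  [load 23/31]
  21 → side 3 (new)  [load 21/31]
  17 → side 4 (new)  [load 17/31]
  17 → side 5 (new)  [load 17/31]
  16 → side 6 (new)  [load 16/31]
  16 → side 7 (new)  [load 16/31]
  10 → side 3  [load 31/31]
  10 → side 4  [load 27/31]
  7 → side 1  [load 30/31]
  7 → side 2  [load 30/31]
  6 → side 5  [load 23/31]
  3 → side 4  [load 30/31]
7 tape sides opened.

7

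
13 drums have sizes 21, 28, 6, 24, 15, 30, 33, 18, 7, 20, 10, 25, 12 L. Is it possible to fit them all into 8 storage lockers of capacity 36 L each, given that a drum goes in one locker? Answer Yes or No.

Yes

A valid assignment using 8 storage lockers:
  locker 1: 33 = 33
  locker 2: 30 + 6 = 36
  locker 3: 28 + 7 = 35
  locker 4: 25 + 10 = 35
  locker 5: 24 + 12 = 36
  locker 6: 21 + 15 = 36
  locker 7: 20 = 20
  locker 8: 18 = 18
Every load is within 36 L, so 8 storage lockers suffice.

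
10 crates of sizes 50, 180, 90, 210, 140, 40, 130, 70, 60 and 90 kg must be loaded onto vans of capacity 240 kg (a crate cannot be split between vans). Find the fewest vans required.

5

Total = 210 + 180 + 140 + 130 + 90 + 90 + 70 + 60 + 50 + 40 = 1060 kg.
Lower bound: ⌈1060/240⌉ = 5 vans.
A packing using 5 vans:
  van 1: 210 = 210
  van 2: 180 + 60 = 240
  van 3: 140 + 90 = 230
  van 4: 130 + 90 = 220
  van 5: 70 + 50 + 40 = 160
This matches the lower bound, so 5 is optimal.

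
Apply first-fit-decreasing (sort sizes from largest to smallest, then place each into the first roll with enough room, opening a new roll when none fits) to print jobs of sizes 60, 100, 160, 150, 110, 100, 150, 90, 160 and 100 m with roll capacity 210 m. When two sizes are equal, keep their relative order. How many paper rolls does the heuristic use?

Sorted descending: 160, 160, 150, 150, 110, 100, 100, 100, 90, 60.
  160 → roll 1 (new)  [load 160/210]
  160 → roll 2 (new)  [load 160/210]
  150 → roll 3 (new)  [load 150/210]
  150 → roll 4 (new)  [load 150/210]
  110 → roll 5 (new)  [load 110/210]
  100 → roll 5  [load 210/210]
  100 → roll 6 (new)  [load 100/210]
  100 → roll 6  [load 200/210]
  90 → roll 7 (new)  [load 90/210]
  60 → roll 3  [load 210/210]
7 paper rolls opened.

7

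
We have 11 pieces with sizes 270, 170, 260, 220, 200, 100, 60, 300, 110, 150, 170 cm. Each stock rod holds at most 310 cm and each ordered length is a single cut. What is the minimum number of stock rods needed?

Total = 300 + 270 + 260 + 220 + 200 + 170 + 170 + 150 + 110 + 100 + 60 = 2010 cm.
Lower bound: ⌈2010/310⌉ = 7 stock rods.
A packing using 8 stock rods:
  stock rod 1: 300 = 300
  stock rod 2: 270 = 270
  stock rod 3: 260 = 260
  stock rod 4: 220 + 60 = 280
  stock rod 5: 200 + 110 = 310
  stock rod 6: 170 + 100 = 270
  stock rod 7: 170 = 170
  stock rod 8: 150 = 150
No arrangement into 7 stock rods stays within capacity, so 8 is optimal.

8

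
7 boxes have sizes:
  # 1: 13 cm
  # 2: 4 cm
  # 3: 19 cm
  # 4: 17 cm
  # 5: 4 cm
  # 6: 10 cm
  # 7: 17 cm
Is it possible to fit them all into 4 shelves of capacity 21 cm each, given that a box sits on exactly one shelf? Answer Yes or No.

No

Total = 84 cm; ⌈84/21⌉ = 4.
The bound of 4 does not rule out 4, but exhaustive search shows no assignment into 4 shelves of capacity 21 cm exists — the minimum is 5.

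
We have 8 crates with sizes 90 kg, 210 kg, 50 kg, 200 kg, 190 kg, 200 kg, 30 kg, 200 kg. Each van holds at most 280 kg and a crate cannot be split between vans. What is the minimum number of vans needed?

Total = 210 + 200 + 200 + 200 + 190 + 90 + 50 + 30 = 1170 kg.
Lower bound: ⌈1170/280⌉ = 5 vans.
A packing using 5 vans:
  van 1: 210 + 50 = 260
  van 2: 200 + 30 = 230
  van 3: 200 = 200
  van 4: 200 = 200
  van 5: 190 + 90 = 280
This matches the lower bound, so 5 is optimal.

5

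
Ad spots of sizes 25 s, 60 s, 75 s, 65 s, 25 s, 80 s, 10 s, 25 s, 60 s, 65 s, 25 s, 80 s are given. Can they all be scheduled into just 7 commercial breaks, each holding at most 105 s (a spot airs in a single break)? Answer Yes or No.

A valid assignment using 7 commercial breaks:
  break 1: 80 + 25 = 105
  break 2: 80 + 25 = 105
  break 3: 75 + 25 = 100
  break 4: 65 + 25 + 10 = 100
  break 5: 65 = 65
  break 6: 60 = 60
  break 7: 60 = 60
Every load is within 105 s, so 7 commercial breaks suffice.

Yes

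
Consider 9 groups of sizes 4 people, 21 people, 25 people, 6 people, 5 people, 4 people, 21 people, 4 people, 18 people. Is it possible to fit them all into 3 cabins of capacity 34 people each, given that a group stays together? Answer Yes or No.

No

Total = 108 people; ⌈108/34⌉ = 4.
At least 4 cabins are required, but only 3 are allowed.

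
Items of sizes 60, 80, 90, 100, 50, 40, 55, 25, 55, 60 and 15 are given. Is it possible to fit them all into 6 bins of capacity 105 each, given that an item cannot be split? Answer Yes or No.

No

Total = 630; ⌈630/105⌉ = 6.
7 items each exceed half the capacity and cannot share a bin, forcing at least 7 bins.
At least 7 bins are required, but only 6 are allowed.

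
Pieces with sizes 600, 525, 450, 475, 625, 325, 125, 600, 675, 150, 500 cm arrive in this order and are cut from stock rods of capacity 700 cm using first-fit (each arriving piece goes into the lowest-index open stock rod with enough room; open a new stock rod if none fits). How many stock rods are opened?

  600 → stock rod 1 (new)  [load 600/700]
  525 → stock rod 2 (new)  [load 525/700]
  450 → stock rod 3 (new)  [load 450/700]
  475 → stock rod 4 (new)  [load 475/700]
  625 → stock rod 5 (new)  [load 625/700]
  325 → stock rod 6 (new)  [load 325/700]
  125 → stock rod 2  [load 650/700]
  600 → stock rod 7 (new)  [load 600/700]
  675 → stock rod 8 (new)  [load 675/700]
  150 → stock rod 3  [load 600/700]
  500 → stock rod 9 (new)  [load 500/700]
9 stock rods opened.

9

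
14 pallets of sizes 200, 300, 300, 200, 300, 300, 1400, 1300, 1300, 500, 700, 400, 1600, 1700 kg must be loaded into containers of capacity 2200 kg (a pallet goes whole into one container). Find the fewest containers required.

5

Total = 1700 + 1600 + 1400 + 1300 + 1300 + 700 + 500 + 400 + 300 + 300 + 300 + 300 + 200 + 200 = 10500 kg.
Lower bound: ⌈10500/2200⌉ = 5 containers.
A packing using 5 containers:
  container 1: 1700 + 500 = 2200
  container 2: 1600 + 400 + 200 = 2200
  container 3: 1400 + 700 = 2100
  container 4: 1300 + 300 + 300 + 300 = 2200
  container 5: 1300 + 300 + 200 = 1800
This matches the lower bound, so 5 is optimal.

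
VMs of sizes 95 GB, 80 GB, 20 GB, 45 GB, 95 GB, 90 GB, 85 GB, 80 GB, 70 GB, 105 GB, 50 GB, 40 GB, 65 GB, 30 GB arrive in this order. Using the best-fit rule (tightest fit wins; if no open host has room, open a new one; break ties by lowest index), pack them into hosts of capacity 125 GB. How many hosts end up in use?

9

  95 → host 1 (new)  [load 95/125]
  80 → host 2 (new)  [load 80/125]
  20 → host 1  [load 115/125]
  45 → host 2  [load 125/125]
  95 → host 3 (new)  [load 95/125]
  90 → host 4 (new)  [load 90/125]
  85 → host 5 (new)  [load 85/125]
  80 → host 6 (new)  [load 80/125]
  70 → host 7 (new)  [load 70/125]
  105 → host 8 (new)  [load 105/125]
  50 → host 7  [load 120/125]
  40 → host 5  [load 125/125]
  65 → host 9 (new)  [load 65/125]
  30 → host 3  [load 125/125]
9 hosts opened.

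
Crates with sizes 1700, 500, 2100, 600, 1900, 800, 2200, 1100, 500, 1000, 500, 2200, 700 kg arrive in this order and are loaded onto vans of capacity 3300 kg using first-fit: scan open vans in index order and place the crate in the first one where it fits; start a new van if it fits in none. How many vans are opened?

6

  1700 → van 1 (new)  [load 1700/3300]
  500 → van 1  [load 2200/3300]
  2100 → van 2 (new)  [load 2100/3300]
  600 → van 1  [load 2800/3300]
  1900 → van 3 (new)  [load 1900/3300]
  800 → van 2  [load 2900/3300]
  2200 → van 4 (new)  [load 2200/3300]
  1100 → van 3  [load 3000/3300]
  500 → van 1  [load 3300/3300]
  1000 → van 4  [load 3200/3300]
  500 → van 5 (new)  [load 500/3300]
  2200 → van 5  [load 2700/3300]
  700 → van 6 (new)  [load 700/3300]
6 vans opened.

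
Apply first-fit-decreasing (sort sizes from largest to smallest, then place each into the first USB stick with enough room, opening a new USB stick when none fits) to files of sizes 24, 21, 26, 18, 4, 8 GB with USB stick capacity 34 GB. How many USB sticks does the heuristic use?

4

Sorted descending: 26, 24, 21, 18, 8, 4.
  26 → USB stick 1 (new)  [load 26/34]
  24 → USB stick 2 (new)  [load 24/34]
  21 → USB stick 3 (new)  [load 21/34]
  18 → USB stick 4 (new)  [load 18/34]
  8 → USB stick 1  [load 34/34]
  4 → USB stick 2  [load 28/34]
4 USB sticks opened.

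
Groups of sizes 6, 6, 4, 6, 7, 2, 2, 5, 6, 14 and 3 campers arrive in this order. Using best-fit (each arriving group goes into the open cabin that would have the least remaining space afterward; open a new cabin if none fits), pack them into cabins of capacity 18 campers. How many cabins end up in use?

4

  6 → cabin 1 (new)  [load 6/18]
  6 → cabin 1  [load 12/18]
  4 → cabin 1  [load 16/18]
  6 → cabin 2 (new)  [load 6/18]
  7 → cabin 2  [load 13/18]
  2 → cabin 1  [load 18/18]
  2 → cabin 2  [load 15/18]
  5 → cabin 3 (new)  [load 5/18]
  6 → cabin 3  [load 11/18]
  14 → cabin 4 (new)  [load 14/18]
  3 → cabin 2  [load 18/18]
4 cabins opened.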